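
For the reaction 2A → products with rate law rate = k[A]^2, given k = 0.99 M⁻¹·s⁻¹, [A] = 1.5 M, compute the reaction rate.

2.228 M/s

Step 1: Identify the rate law: rate = k[A]^2
Step 2: Substitute values: rate = 0.99 × (1.5)^2
Step 3: Calculate: rate = 0.99 × 2.25 = 2.2275 M/s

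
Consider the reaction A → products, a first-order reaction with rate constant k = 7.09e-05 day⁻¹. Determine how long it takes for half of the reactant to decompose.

9776 day

Step 1: For a first-order reaction, t₁/₂ = ln(2)/k
Step 2: t₁/₂ = ln(2)/7.09e-05
Step 3: t₁/₂ = 0.6931/7.09e-05 = 9776 day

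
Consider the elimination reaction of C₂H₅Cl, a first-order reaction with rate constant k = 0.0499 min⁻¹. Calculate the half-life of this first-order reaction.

13.89 min

Step 1: For a first-order reaction, t₁/₂ = ln(2)/k
Step 2: t₁/₂ = ln(2)/0.0499
Step 3: t₁/₂ = 0.6931/0.0499 = 13.89 min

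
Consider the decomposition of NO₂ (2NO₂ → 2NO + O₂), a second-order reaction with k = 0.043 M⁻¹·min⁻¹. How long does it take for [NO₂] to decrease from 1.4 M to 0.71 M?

16.14 min

Step 1: For second-order: t = (1/[NO₂] - 1/[NO₂]₀)/k
Step 2: t = (1/0.71 - 1/1.4)/0.043
Step 3: t = (1.408 - 0.7143)/0.043
Step 4: t = 0.6942/0.043 = 16.14 min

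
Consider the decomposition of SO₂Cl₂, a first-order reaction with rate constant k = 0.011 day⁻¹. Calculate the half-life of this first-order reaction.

63.01 day

Step 1: For a first-order reaction, t₁/₂ = ln(2)/k
Step 2: t₁/₂ = ln(2)/0.011
Step 3: t₁/₂ = 0.6931/0.011 = 63.01 day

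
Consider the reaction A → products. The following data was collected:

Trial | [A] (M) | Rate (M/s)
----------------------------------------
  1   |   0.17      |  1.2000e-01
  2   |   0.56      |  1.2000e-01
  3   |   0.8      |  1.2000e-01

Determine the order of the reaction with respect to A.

zeroth order (0)

Step 1: Compare trials - when concentration changes, rate stays constant.
Step 2: rate₂/rate₁ = 1.2000e-01/1.2000e-01 = 1
Step 3: [A]₂/[A]₁ = 0.56/0.17 = 3.294
Step 4: Since rate ratio ≈ (conc ratio)^0, the reaction is zeroth order.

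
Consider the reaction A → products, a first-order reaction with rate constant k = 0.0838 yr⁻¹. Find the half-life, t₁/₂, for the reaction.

8.271 yr

Step 1: For a first-order reaction, t₁/₂ = ln(2)/k
Step 2: t₁/₂ = ln(2)/0.0838
Step 3: t₁/₂ = 0.6931/0.0838 = 8.271 yr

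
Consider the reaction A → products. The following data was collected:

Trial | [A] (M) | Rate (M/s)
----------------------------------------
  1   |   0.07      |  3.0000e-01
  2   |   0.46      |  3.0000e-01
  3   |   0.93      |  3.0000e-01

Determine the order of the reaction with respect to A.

zeroth order (0)

Step 1: Compare trials - when concentration changes, rate stays constant.
Step 2: rate₂/rate₁ = 3.0000e-01/3.0000e-01 = 1
Step 3: [A]₂/[A]₁ = 0.46/0.07 = 6.571
Step 4: Since rate ratio ≈ (conc ratio)^0, the reaction is zeroth order.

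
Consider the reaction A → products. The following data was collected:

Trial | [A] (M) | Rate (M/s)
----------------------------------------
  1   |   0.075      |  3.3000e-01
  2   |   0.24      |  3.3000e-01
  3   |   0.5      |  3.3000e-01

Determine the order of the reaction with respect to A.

zeroth order (0)

Step 1: Compare trials - when concentration changes, rate stays constant.
Step 2: rate₂/rate₁ = 3.3000e-01/3.3000e-01 = 1
Step 3: [A]₂/[A]₁ = 0.24/0.075 = 3.2
Step 4: Since rate ratio ≈ (conc ratio)^0, the reaction is zeroth order.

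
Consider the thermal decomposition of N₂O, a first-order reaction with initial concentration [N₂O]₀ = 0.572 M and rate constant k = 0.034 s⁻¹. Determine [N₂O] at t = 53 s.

0.09436 M

Step 1: For a first-order reaction: [N₂O] = [N₂O]₀ × e^(-kt)
Step 2: [N₂O] = 0.572 × e^(-0.034 × 53)
Step 3: [N₂O] = 0.572 × e^(-1.802)
Step 4: [N₂O] = 0.572 × 0.164969 = 0.09436 M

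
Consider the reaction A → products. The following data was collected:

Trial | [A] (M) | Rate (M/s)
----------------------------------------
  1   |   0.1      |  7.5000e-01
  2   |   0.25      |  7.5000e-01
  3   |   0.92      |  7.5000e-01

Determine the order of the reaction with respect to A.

zeroth order (0)

Step 1: Compare trials - when concentration changes, rate stays constant.
Step 2: rate₂/rate₁ = 7.5000e-01/7.5000e-01 = 1
Step 3: [A]₂/[A]₁ = 0.25/0.1 = 2.5
Step 4: Since rate ratio ≈ (conc ratio)^0, the reaction is zeroth order.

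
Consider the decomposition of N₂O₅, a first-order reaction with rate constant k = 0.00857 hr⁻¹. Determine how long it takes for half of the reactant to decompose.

80.88 hr

Step 1: For a first-order reaction, t₁/₂ = ln(2)/k
Step 2: t₁/₂ = ln(2)/0.00857
Step 3: t₁/₂ = 0.6931/0.00857 = 80.88 hr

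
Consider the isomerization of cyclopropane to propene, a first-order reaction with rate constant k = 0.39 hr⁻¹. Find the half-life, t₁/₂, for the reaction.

1.777 hr

Step 1: For a first-order reaction, t₁/₂ = ln(2)/k
Step 2: t₁/₂ = ln(2)/0.39
Step 3: t₁/₂ = 0.6931/0.39 = 1.777 hr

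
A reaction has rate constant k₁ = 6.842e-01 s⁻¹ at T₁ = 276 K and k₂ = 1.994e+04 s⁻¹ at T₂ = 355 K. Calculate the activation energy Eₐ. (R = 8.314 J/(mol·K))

106.0 kJ/mol

Step 1: Use the two-temperature Arrhenius form: ln(k₂/k₁) = -Eₐ/R × (1/T₂ - 1/T₁)
Step 2: ln(k₂/k₁) = ln(1.994e+04/6.842e-01) = ln(29143.5) = 10.28
Step 3: 1/T₂ - 1/T₁ = 1/355 - 1/276 = -8.062870e-04 K⁻¹
Step 4: Eₐ = -R × ln(k₂/k₁) / (1/T₂ - 1/T₁) = -8.314 × 10.28 / -8.062870e-04
Step 5: Eₐ = 1.0600e+05 J/mol = 106.0 kJ/mol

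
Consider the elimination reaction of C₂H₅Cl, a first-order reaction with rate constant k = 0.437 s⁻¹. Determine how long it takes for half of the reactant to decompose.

1.586 s

Step 1: For a first-order reaction, t₁/₂ = ln(2)/k
Step 2: t₁/₂ = ln(2)/0.437
Step 3: t₁/₂ = 0.6931/0.437 = 1.586 s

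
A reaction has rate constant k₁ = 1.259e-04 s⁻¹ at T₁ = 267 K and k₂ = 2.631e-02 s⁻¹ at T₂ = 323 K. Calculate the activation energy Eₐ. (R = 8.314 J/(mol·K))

68.4 kJ/mol

Step 1: Use the two-temperature Arrhenius form: ln(k₂/k₁) = -Eₐ/R × (1/T₂ - 1/T₁)
Step 2: ln(k₂/k₁) = ln(2.631e-02/1.259e-04) = ln(208.975) = 5.34222
Step 3: 1/T₂ - 1/T₁ = 1/323 - 1/267 = -6.493431e-04 K⁻¹
Step 4: Eₐ = -R × ln(k₂/k₁) / (1/T₂ - 1/T₁) = -8.314 × 5.34222 / -6.493431e-04
Step 5: Eₐ = 6.8400e+04 J/mol = 68.4 kJ/mol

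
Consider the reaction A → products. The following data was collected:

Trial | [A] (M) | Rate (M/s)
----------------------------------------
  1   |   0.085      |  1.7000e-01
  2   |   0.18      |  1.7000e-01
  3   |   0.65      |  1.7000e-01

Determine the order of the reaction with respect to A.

zeroth order (0)

Step 1: Compare trials - when concentration changes, rate stays constant.
Step 2: rate₂/rate₁ = 1.7000e-01/1.7000e-01 = 1
Step 3: [A]₂/[A]₁ = 0.18/0.085 = 2.118
Step 4: Since rate ratio ≈ (conc ratio)^0, the reaction is zeroth order.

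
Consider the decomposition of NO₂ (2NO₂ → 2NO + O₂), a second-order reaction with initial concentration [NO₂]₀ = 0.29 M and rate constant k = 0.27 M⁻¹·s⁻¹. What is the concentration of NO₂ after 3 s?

0.2348 M

Step 1: For a second-order reaction: 1/[NO₂] = 1/[NO₂]₀ + kt
Step 2: 1/[NO₂] = 1/0.29 + 0.27 × 3
Step 3: 1/[NO₂] = 3.448 + 0.81 = 4.258
Step 4: [NO₂] = 1/4.258 = 0.2348 M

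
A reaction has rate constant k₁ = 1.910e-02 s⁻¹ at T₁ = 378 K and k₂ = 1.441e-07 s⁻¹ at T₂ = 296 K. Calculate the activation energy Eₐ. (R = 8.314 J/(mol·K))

133.8 kJ/mol

Step 1: Use the two-temperature Arrhenius form: ln(k₂/k₁) = -Eₐ/R × (1/T₂ - 1/T₁)
Step 2: ln(k₂/k₁) = ln(1.441e-07/1.910e-02) = ln(7.5445e-06) = -11.7947
Step 3: 1/T₂ - 1/T₁ = 1/296 - 1/378 = 7.328757e-04 K⁻¹
Step 4: Eₐ = -R × ln(k₂/k₁) / (1/T₂ - 1/T₁) = -8.314 × -11.7947 / 7.328757e-04
Step 5: Eₐ = 1.3380e+05 J/mol = 133.8 kJ/mol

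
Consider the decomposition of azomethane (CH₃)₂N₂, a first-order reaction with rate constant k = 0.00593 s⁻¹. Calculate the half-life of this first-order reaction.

116.9 s

Step 1: For a first-order reaction, t₁/₂ = ln(2)/k
Step 2: t₁/₂ = ln(2)/0.00593
Step 3: t₁/₂ = 0.6931/0.00593 = 116.9 s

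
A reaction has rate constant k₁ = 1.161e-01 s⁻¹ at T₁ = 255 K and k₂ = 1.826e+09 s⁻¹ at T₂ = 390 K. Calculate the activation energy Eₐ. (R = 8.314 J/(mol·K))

143.8 kJ/mol

Step 1: Use the two-temperature Arrhenius form: ln(k₂/k₁) = -Eₐ/R × (1/T₂ - 1/T₁)
Step 2: ln(k₂/k₁) = ln(1.826e+09/1.161e-01) = ln(1.57278e+10) = 23.4787
Step 3: 1/T₂ - 1/T₁ = 1/390 - 1/255 = -1.357466e-03 K⁻¹
Step 4: Eₐ = -R × ln(k₂/k₁) / (1/T₂ - 1/T₁) = -8.314 × 23.4787 / -1.357466e-03
Step 5: Eₐ = 1.4380e+05 J/mol = 143.8 kJ/mol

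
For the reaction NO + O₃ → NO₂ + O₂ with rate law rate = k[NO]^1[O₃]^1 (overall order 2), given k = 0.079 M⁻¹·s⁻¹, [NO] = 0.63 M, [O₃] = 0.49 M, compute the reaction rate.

0.02439 M/s

Step 1: The rate law is rate = k[NO]^1[O₃]^1, overall order = 1+1 = 2
Step 2: Substitute values: rate = 0.079 × (0.63)^1 × (0.49)^1
Step 3: rate = 0.079 × 0.63 × 0.49 = 0.0243873 M/s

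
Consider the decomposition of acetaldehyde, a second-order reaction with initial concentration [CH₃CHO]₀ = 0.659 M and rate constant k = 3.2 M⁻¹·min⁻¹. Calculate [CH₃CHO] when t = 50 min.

0.006191 M

Step 1: For a second-order reaction: 1/[CH₃CHO] = 1/[CH₃CHO]₀ + kt
Step 2: 1/[CH₃CHO] = 1/0.659 + 3.2 × 50
Step 3: 1/[CH₃CHO] = 1.517 + 160 = 161.5
Step 4: [CH₃CHO] = 1/161.5 = 0.006191 M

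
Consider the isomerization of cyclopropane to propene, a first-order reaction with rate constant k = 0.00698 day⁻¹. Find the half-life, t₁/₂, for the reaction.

99.3 day

Step 1: For a first-order reaction, t₁/₂ = ln(2)/k
Step 2: t₁/₂ = ln(2)/0.00698
Step 3: t₁/₂ = 0.6931/0.00698 = 99.3 day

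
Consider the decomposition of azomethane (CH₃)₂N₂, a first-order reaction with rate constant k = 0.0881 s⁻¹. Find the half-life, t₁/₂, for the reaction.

7.868 s

Step 1: For a first-order reaction, t₁/₂ = ln(2)/k
Step 2: t₁/₂ = ln(2)/0.0881
Step 3: t₁/₂ = 0.6931/0.0881 = 7.868 s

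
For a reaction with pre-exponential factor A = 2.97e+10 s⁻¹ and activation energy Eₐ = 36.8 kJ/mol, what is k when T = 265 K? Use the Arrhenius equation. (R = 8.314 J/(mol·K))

1.65e+03 s⁻¹

Step 1: Use the Arrhenius equation: k = A × exp(-Eₐ/RT)
Step 2: Convert Eₐ to J/mol: 36.8 kJ/mol = 36800 J/mol
Step 3: Calculate the exponent: -Eₐ/(RT) = -36800/(8.314 × 265) = -16.70290
Step 4: k = 2.97e+10 × exp(-16.70290)
Step 5: k = 2.97e+10 × 5.57215e-08 = 1.6549e+03 s⁻¹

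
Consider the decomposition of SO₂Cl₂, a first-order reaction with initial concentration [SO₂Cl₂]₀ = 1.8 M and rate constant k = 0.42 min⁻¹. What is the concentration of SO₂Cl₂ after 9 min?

0.04108 M

Step 1: For a first-order reaction: [SO₂Cl₂] = [SO₂Cl₂]₀ × e^(-kt)
Step 2: [SO₂Cl₂] = 1.8 × e^(-0.42 × 9)
Step 3: [SO₂Cl₂] = 1.8 × e^(-3.78)
Step 4: [SO₂Cl₂] = 1.8 × 0.0228227 = 0.04108 M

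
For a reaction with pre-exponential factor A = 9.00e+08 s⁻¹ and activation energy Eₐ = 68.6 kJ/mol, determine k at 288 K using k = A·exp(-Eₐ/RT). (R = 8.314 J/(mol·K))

3.25e-04 s⁻¹

Step 1: Use the Arrhenius equation: k = A × exp(-Eₐ/RT)
Step 2: Convert Eₐ to J/mol: 68.6 kJ/mol = 68600 J/mol
Step 3: Calculate the exponent: -Eₐ/(RT) = -68600/(8.314 × 288) = -28.64980
Step 4: k = 9.00e+08 × exp(-28.64980)
Step 5: k = 9.00e+08 × 3.61036e-13 = 3.2493e-04 s⁻¹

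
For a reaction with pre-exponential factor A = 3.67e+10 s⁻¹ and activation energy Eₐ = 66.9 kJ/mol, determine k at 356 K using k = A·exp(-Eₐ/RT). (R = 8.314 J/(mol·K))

5.60e+00 s⁻¹

Step 1: Use the Arrhenius equation: k = A × exp(-Eₐ/RT)
Step 2: Convert Eₐ to J/mol: 66.9 kJ/mol = 66900 J/mol
Step 3: Calculate the exponent: -Eₐ/(RT) = -66900/(8.314 × 356) = -22.60300
Step 4: k = 3.67e+10 × exp(-22.60300)
Step 5: k = 3.67e+10 × 1.52631e-10 = 5.6016e+00 s⁻¹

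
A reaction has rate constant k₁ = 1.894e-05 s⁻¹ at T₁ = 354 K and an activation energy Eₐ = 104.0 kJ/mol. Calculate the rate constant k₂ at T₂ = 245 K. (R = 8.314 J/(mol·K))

2.817e-12 s⁻¹

Step 1: Use the two-temperature Arrhenius form: ln(k₂/k₁) = -Eₐ/R × (1/T₂ - 1/T₁)
Step 2: Convert Eₐ to J/mol: 104.0 kJ/mol = 104000 J/mol
Step 3: 1/T₂ - 1/T₁ = 1/245 - 1/354 = 1.256774e-03 K⁻¹
Step 4: ln(k₂/k₁) = -104000/8.314 × 1.256774e-03 = -15.72101
Step 5: k₂ = k₁ × exp(-15.72101) = 1.894e-05 × 1.48748e-07 = 2.817e-12 s⁻¹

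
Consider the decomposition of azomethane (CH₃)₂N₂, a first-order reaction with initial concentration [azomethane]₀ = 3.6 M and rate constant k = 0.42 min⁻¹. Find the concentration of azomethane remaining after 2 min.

1.554 M

Step 1: For a first-order reaction: [azomethane] = [azomethane]₀ × e^(-kt)
Step 2: [azomethane] = 3.6 × e^(-0.42 × 2)
Step 3: [azomethane] = 3.6 × e^(-0.84)
Step 4: [azomethane] = 3.6 × 0.431711 = 1.554 M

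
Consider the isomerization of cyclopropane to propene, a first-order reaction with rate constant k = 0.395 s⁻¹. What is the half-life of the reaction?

1.755 s

Step 1: For a first-order reaction, t₁/₂ = ln(2)/k
Step 2: t₁/₂ = ln(2)/0.395
Step 3: t₁/₂ = 0.6931/0.395 = 1.755 s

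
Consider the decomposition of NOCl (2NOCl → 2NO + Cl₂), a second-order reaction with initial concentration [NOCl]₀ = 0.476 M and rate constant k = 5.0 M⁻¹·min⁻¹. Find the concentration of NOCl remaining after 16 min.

0.01218 M

Step 1: For a second-order reaction: 1/[NOCl] = 1/[NOCl]₀ + kt
Step 2: 1/[NOCl] = 1/0.476 + 5.0 × 16
Step 3: 1/[NOCl] = 2.101 + 80 = 82.1
Step 4: [NOCl] = 1/82.1 = 0.01218 M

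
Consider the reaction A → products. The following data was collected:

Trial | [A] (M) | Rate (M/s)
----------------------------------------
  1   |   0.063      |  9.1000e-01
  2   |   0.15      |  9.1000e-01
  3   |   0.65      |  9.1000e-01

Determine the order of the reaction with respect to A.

zeroth order (0)

Step 1: Compare trials - when concentration changes, rate stays constant.
Step 2: rate₂/rate₁ = 9.1000e-01/9.1000e-01 = 1
Step 3: [A]₂/[A]₁ = 0.15/0.063 = 2.381
Step 4: Since rate ratio ≈ (conc ratio)^0, the reaction is zeroth order.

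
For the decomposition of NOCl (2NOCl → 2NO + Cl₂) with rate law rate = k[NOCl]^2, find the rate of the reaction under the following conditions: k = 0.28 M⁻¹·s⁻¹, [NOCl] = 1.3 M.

0.4732 M/s

Step 1: Identify the rate law: rate = k[NOCl]^2
Step 2: Substitute values: rate = 0.28 × (1.3)^2
Step 3: Calculate: rate = 0.28 × 1.69 = 0.4732 M/s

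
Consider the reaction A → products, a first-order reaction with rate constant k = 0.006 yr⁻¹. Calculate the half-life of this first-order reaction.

115.5 yr

Step 1: For a first-order reaction, t₁/₂ = ln(2)/k
Step 2: t₁/₂ = ln(2)/0.006
Step 3: t₁/₂ = 0.6931/0.006 = 115.5 yr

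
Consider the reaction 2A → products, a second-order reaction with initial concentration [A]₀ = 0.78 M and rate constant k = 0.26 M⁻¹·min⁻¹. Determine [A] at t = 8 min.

0.2974 M

Step 1: For a second-order reaction: 1/[A] = 1/[A]₀ + kt
Step 2: 1/[A] = 1/0.78 + 0.26 × 8
Step 3: 1/[A] = 1.282 + 2.08 = 3.362
Step 4: [A] = 1/3.362 = 0.2974 M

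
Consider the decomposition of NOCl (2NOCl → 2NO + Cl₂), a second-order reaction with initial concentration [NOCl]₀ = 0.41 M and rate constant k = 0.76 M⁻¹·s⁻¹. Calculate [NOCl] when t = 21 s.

0.05435 M

Step 1: For a second-order reaction: 1/[NOCl] = 1/[NOCl]₀ + kt
Step 2: 1/[NOCl] = 1/0.41 + 0.76 × 21
Step 3: 1/[NOCl] = 2.439 + 15.96 = 18.4
Step 4: [NOCl] = 1/18.4 = 0.05435 M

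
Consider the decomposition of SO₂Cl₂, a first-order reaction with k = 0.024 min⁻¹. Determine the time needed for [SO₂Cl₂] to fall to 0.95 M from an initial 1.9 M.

28.88 min

Step 1: For first-order: t = ln([SO₂Cl₂]₀/[SO₂Cl₂])/k
Step 2: t = ln(1.9/0.95)/0.024
Step 3: t = ln(2)/0.024
Step 4: t = 0.6931/0.024 = 28.88 min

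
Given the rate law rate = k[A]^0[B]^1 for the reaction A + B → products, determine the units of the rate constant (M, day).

day⁻¹

Step 1: Overall order = 0 + 1 = 1.
Step 2: rate has units M·day⁻¹; [A]^0[B]^1 has units M^1.
Step 3: k = rate/([A]^0[B]^1), so units of k = M^(1-1)·day⁻¹ = day⁻¹.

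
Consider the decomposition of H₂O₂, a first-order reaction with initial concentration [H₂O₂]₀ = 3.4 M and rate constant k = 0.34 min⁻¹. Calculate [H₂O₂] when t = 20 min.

0.003787 M

Step 1: For a first-order reaction: [H₂O₂] = [H₂O₂]₀ × e^(-kt)
Step 2: [H₂O₂] = 3.4 × e^(-0.34 × 20)
Step 3: [H₂O₂] = 3.4 × e^(-6.8)
Step 4: [H₂O₂] = 3.4 × 0.00111378 = 0.003787 M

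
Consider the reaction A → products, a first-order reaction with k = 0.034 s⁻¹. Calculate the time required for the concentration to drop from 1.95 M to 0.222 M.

63.91 s

Step 1: For first-order: t = ln([A]₀/[A])/k
Step 2: t = ln(1.95/0.222)/0.034
Step 3: t = ln(8.784)/0.034
Step 4: t = 2.173/0.034 = 63.91 s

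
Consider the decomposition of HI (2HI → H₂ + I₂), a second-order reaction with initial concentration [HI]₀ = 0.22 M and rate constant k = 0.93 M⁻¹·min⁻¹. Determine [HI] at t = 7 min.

0.09045 M

Step 1: For a second-order reaction: 1/[HI] = 1/[HI]₀ + kt
Step 2: 1/[HI] = 1/0.22 + 0.93 × 7
Step 3: 1/[HI] = 4.545 + 6.51 = 11.06
Step 4: [HI] = 1/11.06 = 0.09045 M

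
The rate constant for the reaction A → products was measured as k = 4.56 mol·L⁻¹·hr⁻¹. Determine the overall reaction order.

zeroth order (0)

Step 1: The units of k for an nth-order reaction are (concentration)^(1-n)·(time)⁻¹.
Step 2: Here k has units mol·L⁻¹·hr⁻¹, so the concentration exponent is 1.
Step 3: 1 - n = 1 ⇒ n = 0. The reaction is zeroth order.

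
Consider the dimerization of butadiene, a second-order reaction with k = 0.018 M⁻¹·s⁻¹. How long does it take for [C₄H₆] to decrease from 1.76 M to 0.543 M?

70.75 s

Step 1: For second-order: t = (1/[C₄H₆] - 1/[C₄H₆]₀)/k
Step 2: t = (1/0.543 - 1/1.76)/0.018
Step 3: t = (1.842 - 0.5682)/0.018
Step 4: t = 1.273/0.018 = 70.75 s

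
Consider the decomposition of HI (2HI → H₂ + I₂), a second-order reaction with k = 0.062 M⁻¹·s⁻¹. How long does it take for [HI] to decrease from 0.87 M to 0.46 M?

16.52 s

Step 1: For second-order: t = (1/[HI] - 1/[HI]₀)/k
Step 2: t = (1/0.46 - 1/0.87)/0.062
Step 3: t = (2.174 - 1.149)/0.062
Step 4: t = 1.024/0.062 = 16.52 s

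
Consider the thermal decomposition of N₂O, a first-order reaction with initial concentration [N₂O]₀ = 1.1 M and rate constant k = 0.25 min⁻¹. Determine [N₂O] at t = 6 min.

0.2454 M

Step 1: For a first-order reaction: [N₂O] = [N₂O]₀ × e^(-kt)
Step 2: [N₂O] = 1.1 × e^(-0.25 × 6)
Step 3: [N₂O] = 1.1 × e^(-1.5)
Step 4: [N₂O] = 1.1 × 0.22313 = 0.2454 M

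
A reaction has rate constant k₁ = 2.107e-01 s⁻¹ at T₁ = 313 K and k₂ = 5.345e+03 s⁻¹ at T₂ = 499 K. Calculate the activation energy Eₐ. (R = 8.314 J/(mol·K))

70.8 kJ/mol

Step 1: Use the two-temperature Arrhenius form: ln(k₂/k₁) = -Eₐ/R × (1/T₂ - 1/T₁)
Step 2: ln(k₂/k₁) = ln(5.345e+03/2.107e-01) = ln(25367.8) = 10.1412
Step 3: 1/T₂ - 1/T₁ = 1/499 - 1/313 = -1.190880e-03 K⁻¹
Step 4: Eₐ = -R × ln(k₂/k₁) / (1/T₂ - 1/T₁) = -8.314 × 10.1412 / -1.190880e-03
Step 5: Eₐ = 7.0800e+04 J/mol = 70.8 kJ/mol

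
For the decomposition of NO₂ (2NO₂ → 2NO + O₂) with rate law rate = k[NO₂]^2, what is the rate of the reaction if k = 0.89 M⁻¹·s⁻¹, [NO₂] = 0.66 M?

0.3877 M/s

Step 1: Identify the rate law: rate = k[NO₂]^2
Step 2: Substitute values: rate = 0.89 × (0.66)^2
Step 3: Calculate: rate = 0.89 × 0.4356 = 0.387684 M/s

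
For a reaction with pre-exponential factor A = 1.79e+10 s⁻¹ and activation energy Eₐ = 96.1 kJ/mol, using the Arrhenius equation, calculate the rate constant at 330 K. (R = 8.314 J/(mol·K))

1.10e-05 s⁻¹

Step 1: Use the Arrhenius equation: k = A × exp(-Eₐ/RT)
Step 2: Convert Eₐ to J/mol: 96.1 kJ/mol = 96100 J/mol
Step 3: Calculate the exponent: -Eₐ/(RT) = -96100/(8.314 × 330) = -35.02672
Step 4: k = 1.79e+10 × exp(-35.02672)
Step 5: k = 1.79e+10 × 6.13887e-16 = 1.0989e-05 s⁻¹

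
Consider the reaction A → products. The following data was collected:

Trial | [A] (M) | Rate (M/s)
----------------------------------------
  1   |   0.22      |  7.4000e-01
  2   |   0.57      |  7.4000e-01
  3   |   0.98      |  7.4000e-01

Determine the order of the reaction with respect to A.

zeroth order (0)

Step 1: Compare trials - when concentration changes, rate stays constant.
Step 2: rate₂/rate₁ = 7.4000e-01/7.4000e-01 = 1
Step 3: [A]₂/[A]₁ = 0.57/0.22 = 2.591
Step 4: Since rate ratio ≈ (conc ratio)^0, the reaction is zeroth order.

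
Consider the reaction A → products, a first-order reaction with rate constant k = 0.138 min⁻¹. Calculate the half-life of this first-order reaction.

5.023 min

Step 1: For a first-order reaction, t₁/₂ = ln(2)/k
Step 2: t₁/₂ = ln(2)/0.138
Step 3: t₁/₂ = 0.6931/0.138 = 5.023 min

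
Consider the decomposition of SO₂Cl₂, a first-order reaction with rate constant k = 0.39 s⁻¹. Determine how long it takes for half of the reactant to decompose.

1.777 s

Step 1: For a first-order reaction, t₁/₂ = ln(2)/k
Step 2: t₁/₂ = ln(2)/0.39
Step 3: t₁/₂ = 0.6931/0.39 = 1.777 s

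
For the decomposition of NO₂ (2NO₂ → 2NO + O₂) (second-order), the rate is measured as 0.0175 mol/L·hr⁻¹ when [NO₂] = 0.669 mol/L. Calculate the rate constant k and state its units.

0.0391 (mol/L)⁻¹·hr⁻¹

Step 1: rate = k[NO₂]^2, so k = rate / [NO₂]^2.
Step 2: k = 0.0175 / (0.669)^2 = 0.0175 / 0.4476.
Step 3: k = 0.0391 (mol/L)⁻¹·hr⁻¹.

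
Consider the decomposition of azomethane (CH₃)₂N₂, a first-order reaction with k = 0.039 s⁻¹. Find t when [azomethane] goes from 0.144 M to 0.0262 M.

43.69 s

Step 1: For first-order: t = ln([azomethane]₀/[azomethane])/k
Step 2: t = ln(0.144/0.0262)/0.039
Step 3: t = ln(5.496)/0.039
Step 4: t = 1.704/0.039 = 43.69 s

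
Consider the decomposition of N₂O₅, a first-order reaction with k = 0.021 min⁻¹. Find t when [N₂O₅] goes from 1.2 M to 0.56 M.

36.29 min

Step 1: For first-order: t = ln([N₂O₅]₀/[N₂O₅])/k
Step 2: t = ln(1.2/0.56)/0.021
Step 3: t = ln(2.143)/0.021
Step 4: t = 0.7621/0.021 = 36.29 min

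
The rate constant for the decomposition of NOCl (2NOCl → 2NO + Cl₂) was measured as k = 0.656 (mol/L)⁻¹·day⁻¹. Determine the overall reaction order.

second order (2)

Step 1: The units of k for an nth-order reaction are (concentration)^(1-n)·(time)⁻¹.
Step 2: Here k has units (mol/L)⁻¹·day⁻¹, so the concentration exponent is -1.
Step 3: 1 - n = -1 ⇒ n = 2. The reaction is second order.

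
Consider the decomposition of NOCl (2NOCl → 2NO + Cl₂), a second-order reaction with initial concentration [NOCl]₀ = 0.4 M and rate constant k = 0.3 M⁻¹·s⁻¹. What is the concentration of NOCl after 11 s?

0.1724 M

Step 1: For a second-order reaction: 1/[NOCl] = 1/[NOCl]₀ + kt
Step 2: 1/[NOCl] = 1/0.4 + 0.3 × 11
Step 3: 1/[NOCl] = 2.5 + 3.3 = 5.8
Step 4: [NOCl] = 1/5.8 = 0.1724 M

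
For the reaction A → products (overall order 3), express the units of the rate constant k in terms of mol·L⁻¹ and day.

(mol·L⁻¹)⁻²·day⁻¹

Step 1: For overall order n, rate = k × (concentration)^n.
Step 2: Rate has units mol·L⁻¹·day⁻¹; concentration term has units (mol·L⁻¹)^3.
Step 3: k = rate / (concentration)^n, so units of k = (mol·L⁻¹)^(1-3)·day⁻¹ = (mol·L⁻¹)⁻²·day⁻¹.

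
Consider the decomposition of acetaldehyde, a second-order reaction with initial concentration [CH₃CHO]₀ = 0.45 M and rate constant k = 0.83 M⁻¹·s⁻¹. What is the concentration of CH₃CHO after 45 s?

0.02527 M

Step 1: For a second-order reaction: 1/[CH₃CHO] = 1/[CH₃CHO]₀ + kt
Step 2: 1/[CH₃CHO] = 1/0.45 + 0.83 × 45
Step 3: 1/[CH₃CHO] = 2.222 + 37.35 = 39.57
Step 4: [CH₃CHO] = 1/39.57 = 0.02527 M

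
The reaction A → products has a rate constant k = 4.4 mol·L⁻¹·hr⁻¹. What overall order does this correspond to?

zeroth order (0)

Step 1: The units of k for an nth-order reaction are (concentration)^(1-n)·(time)⁻¹.
Step 2: Here k has units mol·L⁻¹·hr⁻¹, so the concentration exponent is 1.
Step 3: 1 - n = 1 ⇒ n = 0. The reaction is zeroth order.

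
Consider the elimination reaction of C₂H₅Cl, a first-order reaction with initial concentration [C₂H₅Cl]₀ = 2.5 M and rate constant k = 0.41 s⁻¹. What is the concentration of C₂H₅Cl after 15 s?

0.005334 M

Step 1: For a first-order reaction: [C₂H₅Cl] = [C₂H₅Cl]₀ × e^(-kt)
Step 2: [C₂H₅Cl] = 2.5 × e^(-0.41 × 15)
Step 3: [C₂H₅Cl] = 2.5 × e^(-6.15)
Step 4: [C₂H₅Cl] = 2.5 × 0.00213348 = 0.005334 M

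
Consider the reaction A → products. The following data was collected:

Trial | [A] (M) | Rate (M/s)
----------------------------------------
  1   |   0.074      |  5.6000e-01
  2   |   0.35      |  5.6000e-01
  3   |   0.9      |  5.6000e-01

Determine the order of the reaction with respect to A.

zeroth order (0)

Step 1: Compare trials - when concentration changes, rate stays constant.
Step 2: rate₂/rate₁ = 5.6000e-01/5.6000e-01 = 1
Step 3: [A]₂/[A]₁ = 0.35/0.074 = 4.73
Step 4: Since rate ratio ≈ (conc ratio)^0, the reaction is zeroth order.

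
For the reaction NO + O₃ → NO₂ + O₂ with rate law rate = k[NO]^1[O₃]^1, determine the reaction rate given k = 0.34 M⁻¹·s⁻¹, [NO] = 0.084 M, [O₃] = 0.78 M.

0.02228 M/s

Step 1: The rate law is rate = k[NO]^1[O₃]^1
Step 2: Substitute: rate = 0.34 × (0.084)^1 × (0.78)^1
Step 3: rate = 0.34 × 0.084 × 0.78 = 0.0222768 M/s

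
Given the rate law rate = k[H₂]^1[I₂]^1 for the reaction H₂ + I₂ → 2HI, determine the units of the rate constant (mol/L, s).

(mol/L)⁻¹·s⁻¹

Step 1: Overall order = 1 + 1 = 2.
Step 2: rate has units mol/L·s⁻¹; [H₂]^1[I₂]^1 has units (mol/L)^2.
Step 3: k = rate/([H₂]^1[I₂]^1), so units of k = (mol/L)^(1-2)·s⁻¹ = (mol/L)⁻¹·s⁻¹.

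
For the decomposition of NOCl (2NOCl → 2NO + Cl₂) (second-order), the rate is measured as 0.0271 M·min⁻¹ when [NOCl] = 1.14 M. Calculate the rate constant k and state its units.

0.02085 M⁻¹·min⁻¹

Step 1: rate = k[NOCl]^2, so k = rate / [NOCl]^2.
Step 2: k = 0.0271 / (1.14)^2 = 0.0271 / 1.3.
Step 3: k = 0.02085 M⁻¹·min⁻¹.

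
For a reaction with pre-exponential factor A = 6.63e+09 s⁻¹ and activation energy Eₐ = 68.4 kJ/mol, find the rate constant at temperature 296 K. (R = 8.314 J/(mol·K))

5.63e-03 s⁻¹

Step 1: Use the Arrhenius equation: k = A × exp(-Eₐ/RT)
Step 2: Convert Eₐ to J/mol: 68.4 kJ/mol = 68400 J/mol
Step 3: Calculate the exponent: -Eₐ/(RT) = -68400/(8.314 × 296) = -27.79421
Step 4: k = 6.63e+09 × exp(-27.79421)
Step 5: k = 6.63e+09 × 8.49431e-13 = 5.6317e-03 s⁻¹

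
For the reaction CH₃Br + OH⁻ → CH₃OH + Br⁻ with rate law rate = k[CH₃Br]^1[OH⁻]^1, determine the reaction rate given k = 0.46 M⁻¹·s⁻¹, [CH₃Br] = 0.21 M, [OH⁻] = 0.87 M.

0.08404 M/s

Step 1: The rate law is rate = k[CH₃Br]^1[OH⁻]^1
Step 2: Substitute: rate = 0.46 × (0.21)^1 × (0.87)^1
Step 3: rate = 0.46 × 0.21 × 0.87 = 0.084042 M/s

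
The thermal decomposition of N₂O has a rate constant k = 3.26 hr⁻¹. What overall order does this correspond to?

first order (1)

Step 1: The units of k for an nth-order reaction are (concentration)^(1-n)·(time)⁻¹.
Step 2: Here k has units hr⁻¹, so the concentration exponent is 0.
Step 3: 1 - n = 0 ⇒ n = 1. The reaction is first order.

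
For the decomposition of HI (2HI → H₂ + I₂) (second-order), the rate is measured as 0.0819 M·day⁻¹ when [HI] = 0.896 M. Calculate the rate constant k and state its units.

0.102 M⁻¹·day⁻¹

Step 1: rate = k[HI]^2, so k = rate / [HI]^2.
Step 2: k = 0.0819 / (0.896)^2 = 0.0819 / 0.8028.
Step 3: k = 0.102 M⁻¹·day⁻¹.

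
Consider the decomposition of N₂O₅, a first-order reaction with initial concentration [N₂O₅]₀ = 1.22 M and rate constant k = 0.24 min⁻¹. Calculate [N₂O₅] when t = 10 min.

0.1107 M

Step 1: For a first-order reaction: [N₂O₅] = [N₂O₅]₀ × e^(-kt)
Step 2: [N₂O₅] = 1.22 × e^(-0.24 × 10)
Step 3: [N₂O₅] = 1.22 × e^(-2.4)
Step 4: [N₂O₅] = 1.22 × 0.090718 = 0.1107 M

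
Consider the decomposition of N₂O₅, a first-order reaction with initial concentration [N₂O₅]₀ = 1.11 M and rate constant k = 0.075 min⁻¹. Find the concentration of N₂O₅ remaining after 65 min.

0.008475 M

Step 1: For a first-order reaction: [N₂O₅] = [N₂O₅]₀ × e^(-kt)
Step 2: [N₂O₅] = 1.11 × e^(-0.075 × 65)
Step 3: [N₂O₅] = 1.11 × e^(-4.875)
Step 4: [N₂O₅] = 1.11 × 0.00763509 = 0.008475 M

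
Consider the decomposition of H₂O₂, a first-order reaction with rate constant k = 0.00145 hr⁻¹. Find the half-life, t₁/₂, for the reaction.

478 hr

Step 1: For a first-order reaction, t₁/₂ = ln(2)/k
Step 2: t₁/₂ = ln(2)/0.00145
Step 3: t₁/₂ = 0.6931/0.00145 = 478 hr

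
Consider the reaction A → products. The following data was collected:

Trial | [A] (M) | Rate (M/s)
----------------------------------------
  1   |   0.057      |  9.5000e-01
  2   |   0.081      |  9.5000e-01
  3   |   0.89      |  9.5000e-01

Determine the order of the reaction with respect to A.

zeroth order (0)

Step 1: Compare trials - when concentration changes, rate stays constant.
Step 2: rate₂/rate₁ = 9.5000e-01/9.5000e-01 = 1
Step 3: [A]₂/[A]₁ = 0.081/0.057 = 1.421
Step 4: Since rate ratio ≈ (conc ratio)^0, the reaction is zeroth order.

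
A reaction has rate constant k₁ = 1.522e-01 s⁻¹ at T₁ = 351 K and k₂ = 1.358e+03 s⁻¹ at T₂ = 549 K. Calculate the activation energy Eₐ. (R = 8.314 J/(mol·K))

73.6 kJ/mol

Step 1: Use the two-temperature Arrhenius form: ln(k₂/k₁) = -Eₐ/R × (1/T₂ - 1/T₁)
Step 2: ln(k₂/k₁) = ln(1.358e+03/1.522e-01) = ln(8922.47) = 9.09633
Step 3: 1/T₂ - 1/T₁ = 1/549 - 1/351 = -1.027509e-03 K⁻¹
Step 4: Eₐ = -R × ln(k₂/k₁) / (1/T₂ - 1/T₁) = -8.314 × 9.09633 / -1.027509e-03
Step 5: Eₐ = 7.3602e+04 J/mol = 73.6 kJ/mol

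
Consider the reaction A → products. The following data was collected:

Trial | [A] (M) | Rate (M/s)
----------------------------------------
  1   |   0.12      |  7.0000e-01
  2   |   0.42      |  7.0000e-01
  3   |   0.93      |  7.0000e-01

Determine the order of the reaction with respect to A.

zeroth order (0)

Step 1: Compare trials - when concentration changes, rate stays constant.
Step 2: rate₂/rate₁ = 7.0000e-01/7.0000e-01 = 1
Step 3: [A]₂/[A]₁ = 0.42/0.12 = 3.5
Step 4: Since rate ratio ≈ (conc ratio)^0, the reaction is zeroth order.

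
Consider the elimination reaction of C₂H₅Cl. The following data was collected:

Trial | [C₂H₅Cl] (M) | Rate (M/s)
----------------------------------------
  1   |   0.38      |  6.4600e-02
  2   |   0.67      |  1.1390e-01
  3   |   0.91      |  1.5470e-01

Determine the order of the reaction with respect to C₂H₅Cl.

first order (1)

Step 1: Compare trials to find order n where rate₂/rate₁ = ([C₂H₅Cl]₂/[C₂H₅Cl]₁)^n
Step 2: rate₂/rate₁ = 1.1390e-01/6.4600e-02 = 1.763
Step 3: [C₂H₅Cl]₂/[C₂H₅Cl]₁ = 0.67/0.38 = 1.763
Step 4: n = ln(1.763)/ln(1.763) = 1.00 ≈ 1
Step 5: The reaction is first order in C₂H₅Cl.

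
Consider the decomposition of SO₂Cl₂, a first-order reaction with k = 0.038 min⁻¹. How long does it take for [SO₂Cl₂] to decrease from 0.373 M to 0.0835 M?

39.39 min

Step 1: For first-order: t = ln([SO₂Cl₂]₀/[SO₂Cl₂])/k
Step 2: t = ln(0.373/0.0835)/0.038
Step 3: t = ln(4.467)/0.038
Step 4: t = 1.497/0.038 = 39.39 min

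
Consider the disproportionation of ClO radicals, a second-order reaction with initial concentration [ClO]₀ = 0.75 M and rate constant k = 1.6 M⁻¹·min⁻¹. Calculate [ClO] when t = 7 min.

0.07979 M

Step 1: For a second-order reaction: 1/[ClO] = 1/[ClO]₀ + kt
Step 2: 1/[ClO] = 1/0.75 + 1.6 × 7
Step 3: 1/[ClO] = 1.333 + 11.2 = 12.53
Step 4: [ClO] = 1/12.53 = 0.07979 M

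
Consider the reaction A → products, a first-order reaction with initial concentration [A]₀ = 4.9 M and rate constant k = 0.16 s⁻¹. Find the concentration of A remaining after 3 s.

3.032 M

Step 1: For a first-order reaction: [A] = [A]₀ × e^(-kt)
Step 2: [A] = 4.9 × e^(-0.16 × 3)
Step 3: [A] = 4.9 × e^(-0.48)
Step 4: [A] = 4.9 × 0.618783 = 3.032 M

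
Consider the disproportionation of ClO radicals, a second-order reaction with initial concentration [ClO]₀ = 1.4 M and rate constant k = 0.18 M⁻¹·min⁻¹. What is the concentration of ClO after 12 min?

0.3479 M

Step 1: For a second-order reaction: 1/[ClO] = 1/[ClO]₀ + kt
Step 2: 1/[ClO] = 1/1.4 + 0.18 × 12
Step 3: 1/[ClO] = 0.7143 + 2.16 = 2.874
Step 4: [ClO] = 1/2.874 = 0.3479 M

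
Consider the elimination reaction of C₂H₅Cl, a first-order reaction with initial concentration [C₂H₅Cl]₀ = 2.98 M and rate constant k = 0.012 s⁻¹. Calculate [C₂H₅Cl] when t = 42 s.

1.8 M

Step 1: For a first-order reaction: [C₂H₅Cl] = [C₂H₅Cl]₀ × e^(-kt)
Step 2: [C₂H₅Cl] = 2.98 × e^(-0.012 × 42)
Step 3: [C₂H₅Cl] = 2.98 × e^(-0.504)
Step 4: [C₂H₅Cl] = 2.98 × 0.604109 = 1.8 M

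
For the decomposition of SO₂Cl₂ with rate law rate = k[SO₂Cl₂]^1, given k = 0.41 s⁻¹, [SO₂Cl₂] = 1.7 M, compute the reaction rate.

0.697 M/s

Step 1: Identify the rate law: rate = k[SO₂Cl₂]^1
Step 2: Substitute values: rate = 0.41 × (1.7)^1
Step 3: Calculate: rate = 0.41 × 1.7 = 0.697 M/s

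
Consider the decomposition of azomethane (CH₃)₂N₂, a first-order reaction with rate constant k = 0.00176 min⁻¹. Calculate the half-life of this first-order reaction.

393.8 min

Step 1: For a first-order reaction, t₁/₂ = ln(2)/k
Step 2: t₁/₂ = ln(2)/0.00176
Step 3: t₁/₂ = 0.6931/0.00176 = 393.8 min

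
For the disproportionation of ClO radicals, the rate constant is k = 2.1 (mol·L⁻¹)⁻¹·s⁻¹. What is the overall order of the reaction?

second order (2)

Step 1: The units of k for an nth-order reaction are (concentration)^(1-n)·(time)⁻¹.
Step 2: Here k has units (mol·L⁻¹)⁻¹·s⁻¹, so the concentration exponent is -1.
Step 3: 1 - n = -1 ⇒ n = 2. The reaction is second order.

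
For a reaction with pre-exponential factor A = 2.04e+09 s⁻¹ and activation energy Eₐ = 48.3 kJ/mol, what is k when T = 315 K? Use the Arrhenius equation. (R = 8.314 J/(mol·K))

2.00e+01 s⁻¹

Step 1: Use the Arrhenius equation: k = A × exp(-Eₐ/RT)
Step 2: Convert Eₐ to J/mol: 48.3 kJ/mol = 48300 J/mol
Step 3: Calculate the exponent: -Eₐ/(RT) = -48300/(8.314 × 315) = -18.44279
Step 4: k = 2.04e+09 × exp(-18.44279)
Step 5: k = 2.04e+09 × 9.78133e-09 = 1.9954e+01 s⁻¹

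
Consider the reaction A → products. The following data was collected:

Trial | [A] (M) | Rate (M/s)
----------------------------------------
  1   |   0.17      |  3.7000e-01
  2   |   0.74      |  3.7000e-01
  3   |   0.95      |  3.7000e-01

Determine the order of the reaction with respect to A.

zeroth order (0)

Step 1: Compare trials - when concentration changes, rate stays constant.
Step 2: rate₂/rate₁ = 3.7000e-01/3.7000e-01 = 1
Step 3: [A]₂/[A]₁ = 0.74/0.17 = 4.353
Step 4: Since rate ratio ≈ (conc ratio)^0, the reaction is zeroth order.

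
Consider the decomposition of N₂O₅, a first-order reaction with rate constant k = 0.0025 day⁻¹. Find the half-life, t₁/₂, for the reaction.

277.3 day

Step 1: For a first-order reaction, t₁/₂ = ln(2)/k
Step 2: t₁/₂ = ln(2)/0.0025
Step 3: t₁/₂ = 0.6931/0.0025 = 277.3 day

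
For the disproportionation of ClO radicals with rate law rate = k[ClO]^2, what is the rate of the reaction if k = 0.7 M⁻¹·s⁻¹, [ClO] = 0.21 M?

0.03087 M/s

Step 1: Identify the rate law: rate = k[ClO]^2
Step 2: Substitute values: rate = 0.7 × (0.21)^2
Step 3: Calculate: rate = 0.7 × 0.0441 = 0.03087 M/s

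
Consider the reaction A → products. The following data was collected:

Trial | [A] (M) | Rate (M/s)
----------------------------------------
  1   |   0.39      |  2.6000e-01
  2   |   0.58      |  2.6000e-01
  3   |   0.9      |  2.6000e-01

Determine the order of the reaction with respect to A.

zeroth order (0)

Step 1: Compare trials - when concentration changes, rate stays constant.
Step 2: rate₂/rate₁ = 2.6000e-01/2.6000e-01 = 1
Step 3: [A]₂/[A]₁ = 0.58/0.39 = 1.487
Step 4: Since rate ratio ≈ (conc ratio)^0, the reaction is zeroth order.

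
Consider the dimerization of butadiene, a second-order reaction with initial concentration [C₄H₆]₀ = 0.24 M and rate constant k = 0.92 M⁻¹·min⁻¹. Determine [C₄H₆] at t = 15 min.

0.05566 M

Step 1: For a second-order reaction: 1/[C₄H₆] = 1/[C₄H₆]₀ + kt
Step 2: 1/[C₄H₆] = 1/0.24 + 0.92 × 15
Step 3: 1/[C₄H₆] = 4.167 + 13.8 = 17.97
Step 4: [C₄H₆] = 1/17.97 = 0.05566 M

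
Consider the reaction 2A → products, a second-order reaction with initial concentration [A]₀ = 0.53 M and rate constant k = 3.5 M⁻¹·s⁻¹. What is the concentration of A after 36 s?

0.007819 M

Step 1: For a second-order reaction: 1/[A] = 1/[A]₀ + kt
Step 2: 1/[A] = 1/0.53 + 3.5 × 36
Step 3: 1/[A] = 1.887 + 126 = 127.9
Step 4: [A] = 1/127.9 = 0.007819 M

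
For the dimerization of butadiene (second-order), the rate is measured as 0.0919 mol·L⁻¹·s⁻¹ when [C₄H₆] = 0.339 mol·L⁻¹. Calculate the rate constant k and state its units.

0.7997 (mol·L⁻¹)⁻¹·s⁻¹

Step 1: rate = k[C₄H₆]^2, so k = rate / [C₄H₆]^2.
Step 2: k = 0.0919 / (0.339)^2 = 0.0919 / 0.1149.
Step 3: k = 0.7997 (mol·L⁻¹)⁻¹·s⁻¹.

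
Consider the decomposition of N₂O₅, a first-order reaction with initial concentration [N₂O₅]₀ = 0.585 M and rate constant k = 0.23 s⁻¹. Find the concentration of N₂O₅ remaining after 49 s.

7.459e-06 M

Step 1: For a first-order reaction: [N₂O₅] = [N₂O₅]₀ × e^(-kt)
Step 2: [N₂O₅] = 0.585 × e^(-0.23 × 49)
Step 3: [N₂O₅] = 0.585 × e^(-11.27)
Step 4: [N₂O₅] = 0.585 × 1.27497e-05 = 7.459e-06 M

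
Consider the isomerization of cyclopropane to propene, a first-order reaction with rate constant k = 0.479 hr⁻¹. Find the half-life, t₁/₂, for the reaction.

1.447 hr

Step 1: For a first-order reaction, t₁/₂ = ln(2)/k
Step 2: t₁/₂ = ln(2)/0.479
Step 3: t₁/₂ = 0.6931/0.479 = 1.447 hr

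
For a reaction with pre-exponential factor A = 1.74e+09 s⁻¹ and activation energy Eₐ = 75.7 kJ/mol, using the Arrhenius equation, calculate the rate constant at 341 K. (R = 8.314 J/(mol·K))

4.41e-03 s⁻¹

Step 1: Use the Arrhenius equation: k = A × exp(-Eₐ/RT)
Step 2: Convert Eₐ to J/mol: 75.7 kJ/mol = 75700 J/mol
Step 3: Calculate the exponent: -Eₐ/(RT) = -75700/(8.314 × 341) = -26.70124
Step 4: k = 1.74e+09 × exp(-26.70124)
Step 5: k = 1.74e+09 × 2.53395e-12 = 4.4091e-03 s⁻¹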